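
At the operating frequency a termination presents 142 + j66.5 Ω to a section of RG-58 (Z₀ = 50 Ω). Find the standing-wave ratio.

VSWR ≈ 3.53

Γ = (Z_L − Z_0)/(Z_L + Z_0) = (92 + j66.5)/(192 + j66.5)
|Γ| = 114/203 = 0.559
VSWR = (1 + |Γ|)/(1 − |Γ|) = 1.56/0.441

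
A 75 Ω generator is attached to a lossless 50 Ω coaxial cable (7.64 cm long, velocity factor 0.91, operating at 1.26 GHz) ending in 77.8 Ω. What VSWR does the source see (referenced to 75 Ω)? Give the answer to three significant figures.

VSWR ≈ 1.98

λ = v/f = 0.91·c / 1.26 GHz = 0.217 m
βl = 2π·l/λ = 2π × 0.353 = 127°
tan(βl) = -1.33
Z_in = Z_0·(Z_L + jZ_0·tanβl)/(Z_0 + jZ_L·tanβl) = 40.8 + j17.9 Ω
Γ_s = (Z_in − Z_s)/(Z_in + Z_s) = (-34.2 + j17.9)/(116 + j17.9), |Γ_s| = 0.33
VSWR = (1 + |Γ_s|)/(1 − |Γ_s|)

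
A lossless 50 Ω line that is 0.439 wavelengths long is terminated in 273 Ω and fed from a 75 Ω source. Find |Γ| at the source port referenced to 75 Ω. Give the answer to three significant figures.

βl = 2π × 0.439 = 158°
tan(βl) = -0.403
Z_in = Z_0·(Z_L + jZ_0·tanβl)/(Z_0 + jZ_L·tanβl) = 54.3 + j99.3 Ω
Γ_s = (Z_in − Z_s)/(Z_in + Z_s) = (-20.7 + j99.3)/(129 + j99.3), |Γ_s| = 0.622

|Γ| ≈ 0.622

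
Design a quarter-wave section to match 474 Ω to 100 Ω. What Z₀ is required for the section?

Z_qwt ≈ 218 Ω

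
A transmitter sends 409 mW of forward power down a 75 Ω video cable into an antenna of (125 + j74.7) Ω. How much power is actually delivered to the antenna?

|Γ| = |(50 + j74.7)/(200 + j74.7)| = 0.421
|Γ|² = 0.177
P_refl = |Γ|²·P_inc = 72.5 mW, P_del = (1 − |Γ|²)·P_inc = 336 mW

P_delivered ≈ 336 mW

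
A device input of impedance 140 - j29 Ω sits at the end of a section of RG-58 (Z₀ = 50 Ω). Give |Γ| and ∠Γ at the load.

Γ ≈ 0.492 ∠ -9.18°

Γ = (Z_L − Z_0)/(Z_L + Z_0) = (90 − j29)/(190 − j29)
|Γ| = 94.6/192 = 0.492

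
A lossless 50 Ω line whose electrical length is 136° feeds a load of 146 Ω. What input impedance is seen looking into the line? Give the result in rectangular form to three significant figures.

Z_in ≈ 31.5 + j40.6 Ω

tan(βl) = tan(136°) = -0.966
Z_in = Z_0·(Z_L + jZ_0·tanβl)/(Z_0 + jZ_L·tanβl)
     = 50·(146 − j48.3)/(50 − j141)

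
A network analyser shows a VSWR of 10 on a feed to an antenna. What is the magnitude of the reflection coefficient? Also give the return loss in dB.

|Γ| = (S − 1)/(S + 1) = (10 − 1)/(10 + 1) = 9/11
RL = −20·log₁₀|Γ| = −20·log₁₀(0.818)

|Γ| ≈ 0.818; return loss ≈ 1.74 dB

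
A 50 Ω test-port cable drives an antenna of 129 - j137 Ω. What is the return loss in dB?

Γ = (79 − j137)/(179 − j137), |Γ| = 0.702
RL = −20·log₁₀|Γ| = −20·log₁₀(0.702)

RL ≈ 3.08 dB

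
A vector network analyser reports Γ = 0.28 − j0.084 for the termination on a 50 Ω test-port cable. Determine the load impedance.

Z_L = Z_0·(1 + Γ)/(1 − Γ) = 50·(1.28 − j0.084)/(0.72 + j0.084)

Z_L ≈ 87 − j16 Ω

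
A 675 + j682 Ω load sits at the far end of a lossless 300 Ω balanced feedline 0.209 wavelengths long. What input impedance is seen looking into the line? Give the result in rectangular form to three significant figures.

βl = 2π × 0.209 = 75.2°
tan(βl) = tan(75.2°) = 3.8
Z_in = Z_0·(Z_L + jZ_0·tanβl)/(Z_0 + jZ_L·tanβl)
     = 300·(675 + j1820)/(-2290 + j2560)

Z_in ≈ 79.3 − j150 Ω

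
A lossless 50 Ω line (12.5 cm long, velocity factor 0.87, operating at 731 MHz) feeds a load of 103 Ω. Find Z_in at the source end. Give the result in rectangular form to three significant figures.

Z_in ≈ 33 + j24.7 Ω

λ = v/f = 0.87·c / 731 MHz = 0.357 m
βl = 2π·l/λ = 2π × 0.35 = 126°
tan(βl) = tan(126°) = -1.37
Z_in = Z_0·(Z_L + jZ_0·tanβl)/(Z_0 + jZ_L·tanβl)
     = 50·(103 − j68.7)/(50 − j142)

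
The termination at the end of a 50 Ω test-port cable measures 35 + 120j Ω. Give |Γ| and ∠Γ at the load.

Γ = (Z_L − Z_0)/(Z_L + Z_0) = (-15 + j120)/(85 + j120)
|Γ| = 121/147 = 0.822

Γ ≈ 0.822 ∠ 42.4°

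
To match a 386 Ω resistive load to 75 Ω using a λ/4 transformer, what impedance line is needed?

Z_qwt = √(Z_0·R_L) = √(75 × 386) = √28950

Z_qwt ≈ 170 Ω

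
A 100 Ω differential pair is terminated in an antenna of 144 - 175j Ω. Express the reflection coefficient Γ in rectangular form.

Γ ≈ 0.459 − j0.388

Γ = (Z_L − Z_0)/(Z_L + Z_0) = (44 − j175)/(244 − j175)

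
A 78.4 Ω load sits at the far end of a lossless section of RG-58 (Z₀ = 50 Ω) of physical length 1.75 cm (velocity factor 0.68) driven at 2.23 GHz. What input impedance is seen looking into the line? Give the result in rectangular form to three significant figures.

λ = v/f = 0.68·c / 2.23 GHz = 0.0915 m
βl = 2π·l/λ = 2π × 0.191 = 68.9°
tan(βl) = tan(68.9°) = 2.59
Z_in = Z_0·(Z_L + jZ_0·tanβl)/(Z_0 + jZ_L·tanβl)
     = 50·(78.4 + j129)/(50 + j203)

Z_in ≈ 34.6 − j10.8 Ω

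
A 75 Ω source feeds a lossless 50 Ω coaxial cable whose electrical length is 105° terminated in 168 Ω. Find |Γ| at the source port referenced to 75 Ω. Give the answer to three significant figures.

tan(βl) = -3.73
Z_in = Z_0·(Z_L + jZ_0·tanβl)/(Z_0 + jZ_L·tanβl) = 15.8 + j12.1 Ω
Γ_s = (Z_in − Z_s)/(Z_in + Z_s) = (-59.2 + j12.1)/(90.8 + j12.1), |Γ_s| = 0.659

|Γ| ≈ 0.659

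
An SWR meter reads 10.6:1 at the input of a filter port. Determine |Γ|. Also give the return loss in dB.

|Γ| ≈ 0.828; return loss ≈ 1.64 dB

|Γ| = (S − 1)/(S + 1) = (10.6 − 1)/(10.6 + 1) = 9.6/11.6
RL = −20·log₁₀|Γ| = −20·log₁₀(0.828)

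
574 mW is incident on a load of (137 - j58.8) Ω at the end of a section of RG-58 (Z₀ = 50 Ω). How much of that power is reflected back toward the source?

|Γ| = |(87 − j58.8)/(187 − j58.8)| = 0.536
|Γ|² = 0.287
P_refl = |Γ|²·P_inc = 165 mW, P_del = (1 − |Γ|²)·P_inc = 409 mW

P_reflected ≈ 165 mW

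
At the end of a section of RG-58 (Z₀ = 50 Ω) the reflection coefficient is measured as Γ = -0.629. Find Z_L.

Z_L ≈ 11.4 Ω

Z_L = Z_0·(1 + Γ)/(1 − Γ) = 50·(0.371)/(1.63)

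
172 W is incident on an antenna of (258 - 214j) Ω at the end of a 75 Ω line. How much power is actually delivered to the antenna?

|Γ| = |(183 − j214)/(333 − j214)| = 0.711
|Γ|² = 0.506
P_refl = |Γ|²·P_inc = 87 W, P_del = (1 − |Γ|²)·P_inc = 85 W

P_delivered ≈ 85 W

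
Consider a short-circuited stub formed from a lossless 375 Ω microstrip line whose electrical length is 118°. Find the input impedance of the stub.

tan(βl) = -1.88
For a short-circuited stub, Z_in = jZ_0·tan(βl)

Z_in ≈ −j705 Ω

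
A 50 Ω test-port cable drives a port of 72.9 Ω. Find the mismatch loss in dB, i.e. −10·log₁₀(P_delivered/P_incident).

Γ = (72.9 − 50)/(72.9 + 50) = 0.186
|Γ|² = 0.0347, so P_del/P_inc = 1 − |Γ|² = 0.965
ML = −10·log₁₀(1 − |Γ|²)

mismatch loss ≈ 0.153 dB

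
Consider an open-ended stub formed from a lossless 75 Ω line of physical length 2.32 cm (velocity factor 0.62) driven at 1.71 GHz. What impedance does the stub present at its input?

Z_in ≈ −j17.6 Ω

λ = v/f = 0.62·c / 1.71 GHz = 0.109 m
βl = 2π·l/λ = 2π × 0.213 = 76.8°
tan(βl) = 4.26
For an open-ended stub, Z_in = −jZ_0·cot(βl) = −jZ_0/tan(βl)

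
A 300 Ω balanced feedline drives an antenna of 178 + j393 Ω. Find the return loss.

Γ = (-122 + j393)/(478 + j393), |Γ| = 0.665
RL = −20·log₁₀|Γ| = −20·log₁₀(0.665)

RL ≈ 3.54 dB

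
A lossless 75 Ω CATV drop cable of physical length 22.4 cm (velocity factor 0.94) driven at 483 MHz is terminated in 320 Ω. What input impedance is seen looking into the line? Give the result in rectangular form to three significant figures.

λ = v/f = 0.94·c / 483 MHz = 0.584 m
βl = 2π·l/λ = 2π × 0.384 = 138°
tan(βl) = tan(138°) = -0.897
Z_in = Z_0·(Z_L + jZ_0·tanβl)/(Z_0 + jZ_L·tanβl)
     = 75·(320 − j67.3)/(75 − j287)

Z_in ≈ 36.9 + j74 Ω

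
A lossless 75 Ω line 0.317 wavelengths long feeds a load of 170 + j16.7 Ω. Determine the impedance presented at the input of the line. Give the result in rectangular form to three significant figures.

βl = 2π × 0.317 = 114°
tan(βl) = tan(114°) = -2.23
Z_in = Z_0·(Z_L + jZ_0·tanβl)/(Z_0 + jZ_L·tanβl)
     = 75·(170 − j151)/(112 − j380)

Z_in ≈ 36.5 + j22.8 Ω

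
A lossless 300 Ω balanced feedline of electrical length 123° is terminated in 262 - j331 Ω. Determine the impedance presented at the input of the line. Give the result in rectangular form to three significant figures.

tan(βl) = tan(123°) = -1.54
Z_in = Z_0·(Z_L + jZ_0·tanβl)/(Z_0 + jZ_L·tanβl)
     = 300·(262 − j793)/(-210 − j403)

Z_in ≈ 385 + j395 Ω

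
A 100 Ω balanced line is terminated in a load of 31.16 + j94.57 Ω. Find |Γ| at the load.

Γ = (Z_L − Z_0)/(Z_L + Z_0) = (-68.84 + j94.57)/(131.2 + j94.57)
|Γ| = 117/162

|Γ| ≈ 0.723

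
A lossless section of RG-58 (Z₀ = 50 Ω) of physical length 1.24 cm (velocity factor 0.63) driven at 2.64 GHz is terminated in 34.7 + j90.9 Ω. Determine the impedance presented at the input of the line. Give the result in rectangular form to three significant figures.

λ = v/f = 0.63·c / 2.64 GHz = 0.0716 m
βl = 2π·l/λ = 2π × 0.173 = 62.4°
tan(βl) = tan(62.4°) = 1.91
Z_in = Z_0·(Z_L + jZ_0·tanβl)/(Z_0 + jZ_L·tanβl)
     = 50·(34.7 + j186)/(-124 + j66.2)

Z_in ≈ 20.5 − j64.4 Ω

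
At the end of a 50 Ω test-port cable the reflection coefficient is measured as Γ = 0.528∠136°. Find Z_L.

Z_L = Z_0·(1 + Γ)/(1 − Γ) = 50·(0.62 + j0.367)/(1.38 − j0.367)

Z_L ≈ 17.7 + j18 Ω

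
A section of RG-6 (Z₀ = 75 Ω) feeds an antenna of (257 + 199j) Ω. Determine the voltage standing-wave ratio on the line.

VSWR ≈ 5.59

Γ = (Z_L − Z_0)/(Z_L + Z_0) = (182 + j199)/(332 + j199)
|Γ| = 270/387 = 0.697
VSWR = (1 + |Γ|)/(1 − |Γ|) = 1.7/0.303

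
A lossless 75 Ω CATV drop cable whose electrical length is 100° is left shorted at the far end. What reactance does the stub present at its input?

X_in ≈ -425 Ω (capacitive)

tan(βl) = -5.67
For a shorted stub, Z_in = jZ_0·tan(βl)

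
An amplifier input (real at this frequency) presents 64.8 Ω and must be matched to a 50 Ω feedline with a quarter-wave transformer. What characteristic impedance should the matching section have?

Z_qwt = √(Z_0·R_L) = √(50 × 64.8) = √3240

Z_qwt ≈ 56.9 Ω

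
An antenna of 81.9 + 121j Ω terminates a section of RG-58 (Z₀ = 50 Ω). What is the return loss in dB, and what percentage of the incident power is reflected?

RL ≈ 3.11 dB; 48.9% of incident power reflected

Γ = (31.9 + j121)/(131.9 + j121), |Γ| = 0.699
RL = −20·log₁₀(0.699) = 3.11 dB
P_refl/P_inc = |Γ|² = 0.489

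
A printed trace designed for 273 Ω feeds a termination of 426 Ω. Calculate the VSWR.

Γ = (426 − 273)/(426 + 273) = 0.219
VSWR = (1 + 0.219)/(1 − 0.219)

VSWR ≈ 1.56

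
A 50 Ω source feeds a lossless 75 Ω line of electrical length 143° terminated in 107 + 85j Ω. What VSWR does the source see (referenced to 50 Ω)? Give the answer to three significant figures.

tan(βl) = -0.754
Z_in = Z_0·(Z_L + jZ_0·tanβl)/(Z_0 + jZ_L·tanβl) = 36.5 + j36.5 Ω
Γ_s = (Z_in − Z_s)/(Z_in + Z_s) = (-13.5 + j36.5)/(86.5 + j36.5), |Γ_s| = 0.415
VSWR = (1 + |Γ_s|)/(1 − |Γ_s|)

VSWR ≈ 2.42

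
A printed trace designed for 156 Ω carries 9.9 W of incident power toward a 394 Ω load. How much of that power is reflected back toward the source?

Γ = (394 − 156)/(394 + 156) = 0.433
|Γ|² = 0.187
P_refl = |Γ|²·P_inc = 1.85 W, P_del = (1 − |Γ|²)·P_inc = 8.05 W

P_reflected ≈ 1.85 W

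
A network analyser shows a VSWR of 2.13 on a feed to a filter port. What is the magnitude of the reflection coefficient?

|Γ| = (S − 1)/(S + 1) = (2.13 − 1)/(2.13 + 1) = 1.13/3.13

|Γ| ≈ 0.361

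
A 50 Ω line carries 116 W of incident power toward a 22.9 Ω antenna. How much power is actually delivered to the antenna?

P_delivered ≈ 100 W

Γ = (22.9 − 50)/(22.9 + 50) = -0.372
|Γ|² = 0.138
P_refl = |Γ|²·P_inc = 16 W, P_del = (1 − |Γ|²)·P_inc = 100 W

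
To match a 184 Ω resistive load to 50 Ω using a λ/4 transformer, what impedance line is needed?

Z_qwt = √(Z_0·R_L) = √(50 × 184) = √9200

Z_qwt ≈ 95.9 Ω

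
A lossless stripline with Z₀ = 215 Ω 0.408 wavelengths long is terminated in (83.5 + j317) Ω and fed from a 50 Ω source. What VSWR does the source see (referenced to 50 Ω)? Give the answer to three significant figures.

βl = 2π × 0.408 = 147°
tan(βl) = -0.652
Z_in = Z_0·(Z_L + jZ_0·tanβl)/(Z_0 + jZ_L·tanβl) = 30.4 + j94 Ω
Γ_s = (Z_in − Z_s)/(Z_in + Z_s) = (-19.6 + j94)/(80.4 + j94), |Γ_s| = 0.776
VSWR = (1 + |Γ_s|)/(1 − |Γ_s|)

VSWR ≈ 7.94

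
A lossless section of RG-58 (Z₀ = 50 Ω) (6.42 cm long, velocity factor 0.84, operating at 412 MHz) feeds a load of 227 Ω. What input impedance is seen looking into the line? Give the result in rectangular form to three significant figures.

λ = v/f = 0.84·c / 412 MHz = 0.612 m
βl = 2π·l/λ = 2π × 0.105 = 37.8°
tan(βl) = tan(37.8°) = 0.775
Z_in = Z_0·(Z_L + jZ_0·tanβl)/(Z_0 + jZ_L·tanβl)
     = 50·(227 + j38.8)/(50 + j176)

Z_in ≈ 27.1 − j56.8 Ω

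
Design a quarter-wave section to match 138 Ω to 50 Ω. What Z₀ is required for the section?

Z_qwt ≈ 83.1 Ω

Z_qwt = √(Z_0·R_L) = √(50 × 138) = √6900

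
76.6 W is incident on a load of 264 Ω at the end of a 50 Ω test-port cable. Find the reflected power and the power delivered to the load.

Γ = (264 − 50)/(264 + 50) = 0.682
|Γ|² = 0.464
P_refl = |Γ|²·P_inc = 35.6 W, P_del = (1 − |Γ|²)·P_inc = 41 W

P_reflected ≈ 35.6 W; P_delivered ≈ 41 W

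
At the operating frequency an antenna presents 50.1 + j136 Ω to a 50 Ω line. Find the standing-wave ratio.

VSWR ≈ 9.28

Γ = (Z_L − Z_0)/(Z_L + Z_0) = (0.1 + j136)/(100.1 + j136)
|Γ| = 136/169 = 0.805
VSWR = (1 + |Γ|)/(1 − |Γ|) = 1.81/0.195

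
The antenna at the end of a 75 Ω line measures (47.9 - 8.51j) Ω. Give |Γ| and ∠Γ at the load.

Γ ≈ 0.231 ∠ -159°

Γ = (Z_L − Z_0)/(Z_L + Z_0) = (-27.1 − j8.51)/(122.9 − j8.51)
|Γ| = 28.4/123 = 0.231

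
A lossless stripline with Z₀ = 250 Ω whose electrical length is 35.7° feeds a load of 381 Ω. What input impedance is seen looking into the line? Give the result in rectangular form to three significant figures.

Z_in ≈ 263 − j108 Ω

tan(βl) = tan(35.7°) = 0.719
Z_in = Z_0·(Z_L + jZ_0·tanβl)/(Z_0 + jZ_L·tanβl)
     = 250·(381 + j180)/(250 + j274)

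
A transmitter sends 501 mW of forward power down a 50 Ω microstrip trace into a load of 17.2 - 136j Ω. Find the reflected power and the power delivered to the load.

P_reflected ≈ 426 mW; P_delivered ≈ 74.9 mW

|Γ| = |(-32.8 − j136)/(67.2 − j136)| = 0.922
|Γ|² = 0.851
P_refl = |Γ|²·P_inc = 426 mW, P_del = (1 − |Γ|²)·P_inc = 74.9 mW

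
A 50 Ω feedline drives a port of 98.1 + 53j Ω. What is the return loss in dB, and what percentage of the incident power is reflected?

RL ≈ 6.84 dB; 20.7% of incident power reflected

Γ = (48.1 + j53)/(148.1 + j53), |Γ| = 0.455
RL = −20·log₁₀(0.455) = 6.84 dB
P_refl/P_inc = |Γ|² = 0.207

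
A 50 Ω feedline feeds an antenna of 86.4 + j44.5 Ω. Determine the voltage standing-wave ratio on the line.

Γ = (Z_L − Z_0)/(Z_L + Z_0) = (36.4 + j44.5)/(136.4 + j44.5)
|Γ| = 57.5/143 = 0.401
VSWR = (1 + |Γ|)/(1 − |Γ|) = 1.4/0.599

VSWR ≈ 2.34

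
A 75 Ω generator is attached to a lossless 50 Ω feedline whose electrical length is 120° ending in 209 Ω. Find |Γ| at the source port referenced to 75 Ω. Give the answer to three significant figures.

|Γ| ≈ 0.689

tan(βl) = -1.73
Z_in = Z_0·(Z_L + jZ_0·tanβl)/(Z_0 + jZ_L·tanβl) = 15.7 + j26.7 Ω
Γ_s = (Z_in − Z_s)/(Z_in + Z_s) = (-59.3 + j26.7)/(90.7 + j26.7), |Γ_s| = 0.689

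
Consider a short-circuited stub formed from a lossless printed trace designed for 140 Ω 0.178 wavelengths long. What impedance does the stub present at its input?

βl = 2π × 0.178 = 64.1°
tan(βl) = 2.06
For a short-circuited stub, Z_in = jZ_0·tan(βl)

Z_in ≈ +j288 Ω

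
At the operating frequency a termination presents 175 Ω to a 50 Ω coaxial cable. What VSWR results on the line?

VSWR ≈ 3.5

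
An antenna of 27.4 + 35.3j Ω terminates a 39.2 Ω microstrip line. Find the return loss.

Γ = (-11.8 + j35.3)/(66.6 + j35.3), |Γ| = 0.494
RL = −20·log₁₀|Γ| = −20·log₁₀(0.494)

RL ≈ 6.13 dB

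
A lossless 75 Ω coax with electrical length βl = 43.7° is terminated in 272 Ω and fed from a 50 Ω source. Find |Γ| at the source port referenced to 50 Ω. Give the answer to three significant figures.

tan(βl) = 0.956
Z_in = Z_0·(Z_L + jZ_0·tanβl)/(Z_0 + jZ_L·tanβl) = 40 − j66.9 Ω
Γ_s = (Z_in − Z_s)/(Z_in + Z_s) = (-10 − j66.9)/(90 − j66.9), |Γ_s| = 0.603

|Γ| ≈ 0.603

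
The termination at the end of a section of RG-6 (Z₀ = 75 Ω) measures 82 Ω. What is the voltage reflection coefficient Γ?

Γ = (Z_L − Z_0)/(Z_L + Z_0) = (82 − 75)/(82 + 75) = 7/157

Γ = 0.0446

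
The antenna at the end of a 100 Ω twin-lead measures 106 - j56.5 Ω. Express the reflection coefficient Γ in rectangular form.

Γ ≈ 0.0971 − j0.248

Γ = (Z_L − Z_0)/(Z_L + Z_0) = (6 − j56.5)/(206 − j56.5)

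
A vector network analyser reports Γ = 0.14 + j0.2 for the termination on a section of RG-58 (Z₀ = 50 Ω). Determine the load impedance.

Z_L = Z_0·(1 + Γ)/(1 − Γ) = 50·(1.14 + j0.2)/(0.86 − j0.2)

Z_L ≈ 60.3 + j25.7 Ω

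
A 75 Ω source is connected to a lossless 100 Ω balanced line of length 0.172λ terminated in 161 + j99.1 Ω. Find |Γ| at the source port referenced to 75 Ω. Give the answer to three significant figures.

βl = 2π × 0.172 = 61.9°
tan(βl) = 1.87
Z_in = Z_0·(Z_L + jZ_0·tanβl)/(Z_0 + jZ_L·tanβl) = 73.8 − j74.3 Ω
Γ_s = (Z_in − Z_s)/(Z_in + Z_s) = (-1.17 − j74.3)/(149 − j74.3), |Γ_s| = 0.447

|Γ| ≈ 0.447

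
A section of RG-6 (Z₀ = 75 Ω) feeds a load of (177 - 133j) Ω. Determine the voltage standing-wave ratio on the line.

VSWR ≈ 3.86

Γ = (Z_L − Z_0)/(Z_L + Z_0) = (102 − j133)/(252 − j133)
|Γ| = 168/285 = 0.588
VSWR = (1 + |Γ|)/(1 − |Γ|) = 1.59/0.412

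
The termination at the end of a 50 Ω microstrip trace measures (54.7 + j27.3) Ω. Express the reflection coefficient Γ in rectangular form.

Γ ≈ 0.106 + j0.233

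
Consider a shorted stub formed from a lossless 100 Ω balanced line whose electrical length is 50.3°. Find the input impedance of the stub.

tan(βl) = 1.2
For a shorted stub, Z_in = jZ_0·tan(βl)

Z_in ≈ +j120 Ω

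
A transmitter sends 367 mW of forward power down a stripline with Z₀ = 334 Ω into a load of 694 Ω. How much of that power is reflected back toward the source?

P_reflected ≈ 45 mW

Γ = (694 − 334)/(694 + 334) = 0.35
|Γ|² = 0.123
P_refl = |Γ|²·P_inc = 45 mW, P_del = (1 − |Γ|²)·P_inc = 322 mW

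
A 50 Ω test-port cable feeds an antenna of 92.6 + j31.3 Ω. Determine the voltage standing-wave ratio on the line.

VSWR ≈ 2.14

Γ = (Z_L − Z_0)/(Z_L + Z_0) = (42.6 + j31.3)/(142.6 + j31.3)
|Γ| = 52.9/146 = 0.362
VSWR = (1 + |Γ|)/(1 − |Γ|) = 1.36/0.638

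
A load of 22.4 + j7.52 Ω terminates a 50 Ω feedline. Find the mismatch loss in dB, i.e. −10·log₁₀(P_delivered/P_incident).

Γ = (-27.6 + j7.52)/(72.4 + j7.52), |Γ| = 0.393
|Γ|² = 0.154, so P_del/P_inc = 1 − |Γ|² = 0.846
ML = −10·log₁₀(1 − |Γ|²)

mismatch loss ≈ 0.729 dB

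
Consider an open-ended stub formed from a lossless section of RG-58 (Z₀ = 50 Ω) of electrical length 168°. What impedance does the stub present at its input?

Z_in ≈ +j235 Ω

tan(βl) = -0.213
For an open-ended stub, Z_in = −jZ_0·cot(βl) = −jZ_0/tan(βl)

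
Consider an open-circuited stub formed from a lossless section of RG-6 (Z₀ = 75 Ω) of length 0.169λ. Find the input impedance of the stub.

βl = 2π × 0.169 = 60.8°
tan(βl) = 1.79
For an open-circuited stub, Z_in = −jZ_0·cot(βl) = −jZ_0/tan(βl)

Z_in ≈ −j41.8 Ω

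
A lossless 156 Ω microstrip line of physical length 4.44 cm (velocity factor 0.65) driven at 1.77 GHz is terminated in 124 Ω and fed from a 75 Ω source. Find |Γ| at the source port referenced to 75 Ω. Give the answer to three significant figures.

λ = v/f = 0.65·c / 1.77 GHz = 0.11 m
βl = 2π·l/λ = 2π × 0.403 = 145°
tan(βl) = -0.698
Z_in = Z_0·(Z_L + jZ_0·tanβl)/(Z_0 + jZ_L·tanβl) = 141 − j30.7 Ω
Γ_s = (Z_in − Z_s)/(Z_in + Z_s) = (66 − j30.7)/(216 − j30.7), |Γ_s| = 0.334

|Γ| ≈ 0.334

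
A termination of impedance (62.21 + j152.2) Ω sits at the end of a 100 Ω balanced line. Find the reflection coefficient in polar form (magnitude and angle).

Γ ≈ 0.705 ∠ 60.8°

Γ = (Z_L − Z_0)/(Z_L + Z_0) = (-37.79 + j152.2)/(162.2 + j152.2)
|Γ| = 157/222 = 0.705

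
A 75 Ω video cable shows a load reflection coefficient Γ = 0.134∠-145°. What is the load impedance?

Z_L ≈ 59.5 − j9.32 Ω

Z_L = Z_0·(1 + Γ)/(1 − Γ) = 75·(0.89 − j0.0769)/(1.11 + j0.0769)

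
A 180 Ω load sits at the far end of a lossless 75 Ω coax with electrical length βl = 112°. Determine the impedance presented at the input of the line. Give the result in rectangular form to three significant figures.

tan(βl) = tan(112°) = -2.48
Z_in = Z_0·(Z_L + jZ_0·tanβl)/(Z_0 + jZ_L·tanβl)
     = 75·(180 − j186)/(75 − j446)

Z_in ≈ 35.3 + j24.4 Ω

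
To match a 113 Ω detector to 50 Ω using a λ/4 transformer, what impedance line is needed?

Z_qwt = √(Z_0·R_L) = √(50 × 113) = √5650

Z_qwt ≈ 75.2 Ω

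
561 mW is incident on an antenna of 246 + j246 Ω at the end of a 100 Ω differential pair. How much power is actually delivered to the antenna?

|Γ| = |(146 + j246)/(346 + j246)| = 0.674
|Γ|² = 0.454
P_refl = |Γ|²·P_inc = 255 mW, P_del = (1 − |Γ|²)·P_inc = 306 mW

P_delivered ≈ 306 mW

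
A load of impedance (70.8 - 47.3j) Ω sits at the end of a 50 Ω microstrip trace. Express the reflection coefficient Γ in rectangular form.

Γ ≈ 0.282 − j0.281

Γ = (Z_L − Z_0)/(Z_L + Z_0) = (20.8 − j47.3)/(120.8 − j47.3)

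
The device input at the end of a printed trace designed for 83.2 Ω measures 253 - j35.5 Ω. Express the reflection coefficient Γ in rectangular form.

Γ = (Z_L − Z_0)/(Z_L + Z_0) = (169.8 − j35.5)/(336.2 − j35.5)

Γ ≈ 0.511 − j0.0517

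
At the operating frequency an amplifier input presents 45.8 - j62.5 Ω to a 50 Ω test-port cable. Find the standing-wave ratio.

Γ = (Z_L − Z_0)/(Z_L + Z_0) = (-4.2 − j62.5)/(95.8 − j62.5)
|Γ| = 62.6/114 = 0.548
VSWR = (1 + |Γ|)/(1 − |Γ|) = 1.55/0.452

VSWR ≈ 3.42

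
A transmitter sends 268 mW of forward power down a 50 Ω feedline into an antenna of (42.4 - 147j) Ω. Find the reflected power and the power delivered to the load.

|Γ| = |(-7.6 − j147)/(92.4 − j147)| = 0.848
|Γ|² = 0.719
P_refl = |Γ|²·P_inc = 193 mW, P_del = (1 − |Γ|²)·P_inc = 75.4 mW

P_reflected ≈ 193 mW; P_delivered ≈ 75.4 mW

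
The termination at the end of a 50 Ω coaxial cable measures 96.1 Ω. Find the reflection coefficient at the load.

Γ = (Z_L − Z_0)/(Z_L + Z_0) = (96.1 − 50)/(96.1 + 50) = 46.1/146.1

Γ = 0.316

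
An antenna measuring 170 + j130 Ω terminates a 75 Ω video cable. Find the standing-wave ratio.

VSWR ≈ 3.77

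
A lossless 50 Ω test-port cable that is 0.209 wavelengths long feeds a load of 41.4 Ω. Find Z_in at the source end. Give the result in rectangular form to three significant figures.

Z_in ≈ 58.6 + j5.49 Ω

βl = 2π × 0.209 = 75.2°
tan(βl) = tan(75.2°) = 3.8
Z_in = Z_0·(Z_L + jZ_0·tanβl)/(Z_0 + jZ_L·tanβl)
     = 50·(41.4 + j190)/(50 + j157)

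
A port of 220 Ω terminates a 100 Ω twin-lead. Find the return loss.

Γ = (220 − 100)/(220 + 100) = 0.375
RL = −20·log₁₀|Γ| = −20·log₁₀(0.375)

RL ≈ 8.52 dB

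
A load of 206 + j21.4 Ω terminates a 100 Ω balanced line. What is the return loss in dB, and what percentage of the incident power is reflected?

RL ≈ 9.06 dB; 12.4% of incident power reflected

Γ = (106 + j21.4)/(306 + j21.4), |Γ| = 0.353
RL = −20·log₁₀(0.353) = 9.06 dB
P_refl/P_inc = |Γ|² = 0.124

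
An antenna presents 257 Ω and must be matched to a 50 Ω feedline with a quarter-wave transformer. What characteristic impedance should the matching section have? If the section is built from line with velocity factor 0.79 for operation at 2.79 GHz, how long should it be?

Z_qwt = √(Z_0·R_L) = √(50 × 257) = √12850
λ = 0.79·c/f = 0.0849 m, so l = λ/4 = 0.0212 m

Z_qwt ≈ 113 Ω; length ≈ 2.12 cm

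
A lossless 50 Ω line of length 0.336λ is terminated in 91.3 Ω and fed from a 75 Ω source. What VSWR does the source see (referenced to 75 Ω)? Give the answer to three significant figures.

VSWR ≈ 2.41

βl = 2π × 0.336 = 121°
tan(βl) = -1.67
Z_in = Z_0·(Z_L + jZ_0·tanβl)/(Z_0 + jZ_L·tanβl) = 33.6 + j19 Ω
Γ_s = (Z_in − Z_s)/(Z_in + Z_s) = (-41.4 + j19)/(109 + j19), |Γ_s| = 0.413
VSWR = (1 + |Γ_s|)/(1 − |Γ_s|)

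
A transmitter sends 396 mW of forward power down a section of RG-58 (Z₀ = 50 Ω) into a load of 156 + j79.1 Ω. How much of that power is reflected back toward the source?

P_reflected ≈ 142 mW

|Γ| = |(106 + j79.1)/(206 + j79.1)| = 0.599
|Γ|² = 0.359
P_refl = |Γ|²·P_inc = 142 mW, P_del = (1 − |Γ|²)·P_inc = 254 mW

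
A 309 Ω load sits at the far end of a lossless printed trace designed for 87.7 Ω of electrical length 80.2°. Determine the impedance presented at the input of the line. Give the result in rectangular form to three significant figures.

tan(βl) = tan(80.2°) = 5.79
Z_in = Z_0·(Z_L + jZ_0·tanβl)/(Z_0 + jZ_L·tanβl)
     = 87.7·(309 + j508)/(87.7 + j1790)

Z_in ≈ 25.6 − j13.9 Ω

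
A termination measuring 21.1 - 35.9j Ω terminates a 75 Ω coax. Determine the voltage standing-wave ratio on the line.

VSWR ≈ 4.42

Γ = (Z_L − Z_0)/(Z_L + Z_0) = (-53.9 − j35.9)/(96.1 − j35.9)
|Γ| = 64.8/103 = 0.631
VSWR = (1 + |Γ|)/(1 − |Γ|) = 1.63/0.369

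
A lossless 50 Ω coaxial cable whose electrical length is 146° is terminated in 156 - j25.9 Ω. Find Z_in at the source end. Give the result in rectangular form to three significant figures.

Z_in ≈ 46.8 + j59.7 Ω

tan(βl) = tan(146°) = -0.675
Z_in = Z_0·(Z_L + jZ_0·tanβl)/(Z_0 + jZ_L·tanβl)
     = 50·(156 − j59.6)/(32.5 − j105)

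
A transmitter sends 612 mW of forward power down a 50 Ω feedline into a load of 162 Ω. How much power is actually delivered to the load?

P_delivered ≈ 441 mW

Γ = (162 − 50)/(162 + 50) = 0.528
|Γ|² = 0.279
P_refl = |Γ|²·P_inc = 171 mW, P_del = (1 − |Γ|²)·P_inc = 441 mW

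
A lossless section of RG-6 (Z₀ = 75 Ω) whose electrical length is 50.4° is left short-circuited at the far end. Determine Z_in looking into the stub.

Z_in ≈ +j90.7 Ω

tan(βl) = 1.21
For a short-circuited stub, Z_in = jZ_0·tan(βl)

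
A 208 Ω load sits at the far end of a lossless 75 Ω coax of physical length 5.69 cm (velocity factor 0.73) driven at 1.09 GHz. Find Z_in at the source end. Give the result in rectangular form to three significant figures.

λ = v/f = 0.73·c / 1.09 GHz = 0.201 m
βl = 2π·l/λ = 2π × 0.283 = 102°
tan(βl) = tan(102°) = -4.72
Z_in = Z_0·(Z_L + jZ_0·tanβl)/(Z_0 + jZ_L·tanβl)
     = 75·(208 − j354)/(75 − j983)

Z_in ≈ 28.1 + j13.7 Ω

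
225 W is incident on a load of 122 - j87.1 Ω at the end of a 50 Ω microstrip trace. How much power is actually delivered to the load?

P_delivered ≈ 148 W

|Γ| = |(72 − j87.1)/(172 − j87.1)| = 0.586
|Γ|² = 0.344
P_refl = |Γ|²·P_inc = 77.3 W, P_del = (1 − |Γ|²)·P_inc = 148 W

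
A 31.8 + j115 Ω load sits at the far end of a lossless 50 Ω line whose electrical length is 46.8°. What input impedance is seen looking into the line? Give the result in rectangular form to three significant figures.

Z_in ≈ 26.5 − j104 Ω

tan(βl) = tan(46.8°) = 1.06
Z_in = Z_0·(Z_L + jZ_0·tanβl)/(Z_0 + jZ_L·tanβl)
     = 50·(31.8 + j168)/(-72.5 + j33.9)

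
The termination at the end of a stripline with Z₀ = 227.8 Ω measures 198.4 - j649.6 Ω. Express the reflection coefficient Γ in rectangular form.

Γ = (Z_L − Z_0)/(Z_L + Z_0) = (-29.4 − j649.6)/(426.2 − j649.6)

Γ ≈ 0.678 − j0.49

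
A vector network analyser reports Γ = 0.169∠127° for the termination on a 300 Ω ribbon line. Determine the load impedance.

Z_L = Z_0·(1 + Γ)/(1 − Γ) = 300·(0.898 + j0.135)/(1.1 − j0.135)

Z_L ≈ 237 + j65.7 Ω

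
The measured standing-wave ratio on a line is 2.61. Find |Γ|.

|Γ| = (S − 1)/(S + 1) = (2.61 − 1)/(2.61 + 1) = 1.61/3.61

|Γ| ≈ 0.446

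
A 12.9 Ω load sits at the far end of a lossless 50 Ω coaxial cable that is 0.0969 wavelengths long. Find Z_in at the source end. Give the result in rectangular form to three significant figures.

Z_in ≈ 18.6 + j31.5 Ω

βl = 2π × 0.0969 = 34.9°
tan(βl) = tan(34.9°) = 0.697
Z_in = Z_0·(Z_L + jZ_0·tanβl)/(Z_0 + jZ_L·tanβl)
     = 50·(12.9 + j34.9)/(50 + j8.99)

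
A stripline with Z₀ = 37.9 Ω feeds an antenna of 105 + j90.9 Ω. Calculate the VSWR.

VSWR ≈ 5.01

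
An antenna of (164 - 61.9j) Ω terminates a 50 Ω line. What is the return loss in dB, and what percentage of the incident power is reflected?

RL ≈ 4.7 dB; 33.9% of incident power reflected

Γ = (114 − j61.9)/(214 − j61.9), |Γ| = 0.582
RL = −20·log₁₀(0.582) = 4.7 dB
P_refl/P_inc = |Γ|² = 0.339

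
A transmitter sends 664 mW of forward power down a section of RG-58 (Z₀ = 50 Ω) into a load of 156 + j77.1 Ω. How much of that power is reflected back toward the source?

P_reflected ≈ 236 mW

|Γ| = |(106 + j77.1)/(206 + j77.1)| = 0.596
|Γ|² = 0.355
P_refl = |Γ|²·P_inc = 236 mW, P_del = (1 − |Γ|²)·P_inc = 428 mW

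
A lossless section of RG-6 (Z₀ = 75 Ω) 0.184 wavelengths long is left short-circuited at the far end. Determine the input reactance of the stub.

βl = 2π × 0.184 = 66.2°
tan(βl) = 2.27
For a short-circuited stub, Z_in = jZ_0·tan(βl)

X_in ≈ 170 Ω (inductive)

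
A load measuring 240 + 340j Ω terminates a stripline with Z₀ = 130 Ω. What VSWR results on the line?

Γ = (Z_L − Z_0)/(Z_L + Z_0) = (110 + j340)/(370 + j340)
|Γ| = 357/502 = 0.711
VSWR = (1 + |Γ|)/(1 − |Γ|) = 1.71/0.289

VSWR ≈ 5.92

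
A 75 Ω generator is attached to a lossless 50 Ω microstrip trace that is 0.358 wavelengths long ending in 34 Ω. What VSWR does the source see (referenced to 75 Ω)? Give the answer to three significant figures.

VSWR ≈ 1.66

βl = 2π × 0.358 = 129°
tan(βl) = -1.24
Z_in = Z_0·(Z_L + jZ_0·tanβl)/(Z_0 + jZ_L·tanβl) = 50.4 − j19.5 Ω
Γ_s = (Z_in − Z_s)/(Z_in + Z_s) = (-24.6 − j19.5)/(125 − j19.5), |Γ_s| = 0.247
VSWR = (1 + |Γ_s|)/(1 − |Γ_s|)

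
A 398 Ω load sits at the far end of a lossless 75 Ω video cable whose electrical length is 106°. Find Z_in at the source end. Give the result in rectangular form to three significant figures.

Z_in ≈ 15.3 + j20.7 Ω

tan(βl) = tan(106°) = -3.49
Z_in = Z_0·(Z_L + jZ_0·tanβl)/(Z_0 + jZ_L·tanβl)
     = 75·(398 − j262)/(75 − j1390)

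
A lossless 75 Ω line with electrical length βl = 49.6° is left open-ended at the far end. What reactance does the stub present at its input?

tan(βl) = 1.17
For an open-ended stub, Z_in = −jZ_0·cot(βl) = −jZ_0/tan(βl)

X_in ≈ -63.8 Ω (capacitive)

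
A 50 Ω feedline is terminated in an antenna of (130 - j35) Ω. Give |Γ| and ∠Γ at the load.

Γ ≈ 0.476 ∠ -12.6°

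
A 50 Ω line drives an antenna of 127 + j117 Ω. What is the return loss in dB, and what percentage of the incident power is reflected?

Γ = (77 + j117)/(177 + j117), |Γ| = 0.66
RL = −20·log₁₀(0.66) = 3.61 dB
P_refl/P_inc = |Γ|² = 0.436

RL ≈ 3.61 dB; 43.6% of incident power reflected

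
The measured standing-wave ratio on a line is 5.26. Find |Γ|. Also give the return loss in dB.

|Γ| ≈ 0.681; return loss ≈ 3.34 dB

|Γ| = (S − 1)/(S + 1) = (5.26 − 1)/(5.26 + 1) = 4.26/6.26
RL = −20·log₁₀|Γ| = −20·log₁₀(0.681)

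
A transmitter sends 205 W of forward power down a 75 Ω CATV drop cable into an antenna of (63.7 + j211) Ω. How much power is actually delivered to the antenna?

P_delivered ≈ 61.4 W

|Γ| = |(-11.3 + j211)/(138.7 + j211)| = 0.837
|Γ|² = 0.7
P_refl = |Γ|²·P_inc = 144 W, P_del = (1 − |Γ|²)·P_inc = 61.4 W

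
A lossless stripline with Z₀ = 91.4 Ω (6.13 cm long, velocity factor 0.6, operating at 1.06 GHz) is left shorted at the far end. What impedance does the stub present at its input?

Z_in ≈ −j109 Ω

λ = v/f = 0.6·c / 1.06 GHz = 0.17 m
βl = 2π·l/λ = 2π × 0.361 = 130°
tan(βl) = -1.19
For a shorted stub, Z_in = jZ_0·tan(βl)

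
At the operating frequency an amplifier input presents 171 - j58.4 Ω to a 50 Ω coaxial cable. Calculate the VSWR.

VSWR ≈ 3.85

Γ = (Z_L − Z_0)/(Z_L + Z_0) = (121 − j58.4)/(221 − j58.4)
|Γ| = 134/229 = 0.588
VSWR = (1 + |Γ|)/(1 − |Γ|) = 1.59/0.412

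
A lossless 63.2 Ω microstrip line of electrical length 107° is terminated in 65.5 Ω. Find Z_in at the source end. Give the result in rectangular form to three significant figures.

tan(βl) = tan(107°) = -3.27
Z_in = Z_0·(Z_L + jZ_0·tanβl)/(Z_0 + jZ_L·tanβl)
     = 63.2·(65.5 − j207)/(63.2 − j214)

Z_in ≈ 61.3 + j1.23 Ω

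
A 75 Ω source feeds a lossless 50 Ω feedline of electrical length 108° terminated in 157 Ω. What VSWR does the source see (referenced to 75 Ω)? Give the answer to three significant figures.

tan(βl) = -3.08
Z_in = Z_0·(Z_L + jZ_0·tanβl)/(Z_0 + jZ_L·tanβl) = 17.4 + j14.4 Ω
Γ_s = (Z_in − Z_s)/(Z_in + Z_s) = (-57.6 + j14.4)/(92.4 + j14.4), |Γ_s| = 0.635
VSWR = (1 + |Γ_s|)/(1 − |Γ_s|)

VSWR ≈ 4.47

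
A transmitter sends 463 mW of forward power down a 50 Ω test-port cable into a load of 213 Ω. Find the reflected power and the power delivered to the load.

Γ = (213 − 50)/(213 + 50) = 0.62
|Γ|² = 0.384
P_refl = |Γ|²·P_inc = 178 mW, P_del = (1 − |Γ|²)·P_inc = 285 mW

P_reflected ≈ 178 mW; P_delivered ≈ 285 mW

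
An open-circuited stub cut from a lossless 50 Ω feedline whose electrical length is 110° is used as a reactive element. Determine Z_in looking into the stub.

Z_in ≈ +j18.2 Ω

tan(βl) = -2.75
For an open-circuited stub, Z_in = −jZ_0·cot(βl) = −jZ_0/tan(βl)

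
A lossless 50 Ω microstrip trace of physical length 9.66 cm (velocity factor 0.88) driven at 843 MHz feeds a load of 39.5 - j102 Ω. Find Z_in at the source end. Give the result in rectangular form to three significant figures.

λ = v/f = 0.88·c / 843 MHz = 0.313 m
βl = 2π·l/λ = 2π × 0.308 = 111°
tan(βl) = tan(111°) = -2.6
Z_in = Z_0·(Z_L + jZ_0·tanβl)/(Z_0 + jZ_L·tanβl)
     = 50·(39.5 − j232)/(-215 − j103)

Z_in ≈ 13.5 + j47.5 Ω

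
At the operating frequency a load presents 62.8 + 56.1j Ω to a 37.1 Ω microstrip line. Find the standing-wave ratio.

VSWR ≈ 3.33

Γ = (Z_L − Z_0)/(Z_L + Z_0) = (25.7 + j56.1)/(99.9 + j56.1)
|Γ| = 61.7/115 = 0.539
VSWR = (1 + |Γ|)/(1 − |Γ|) = 1.54/0.461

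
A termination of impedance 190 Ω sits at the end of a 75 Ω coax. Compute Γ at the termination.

Γ = 0.434

Γ = (Z_L − Z_0)/(Z_L + Z_0) = (190 − 75)/(190 + 75) = 115/265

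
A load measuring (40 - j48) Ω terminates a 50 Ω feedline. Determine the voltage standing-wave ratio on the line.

VSWR ≈ 2.85

Γ = (Z_L − Z_0)/(Z_L + Z_0) = (-10 − j48)/(90 − j48)
|Γ| = 49/102 = 0.481
VSWR = (1 + |Γ|)/(1 − |Γ|) = 1.48/0.519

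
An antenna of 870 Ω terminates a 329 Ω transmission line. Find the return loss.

RL ≈ 6.91 dB

Γ = (870 − 329)/(870 + 329) = 0.451
RL = −20·log₁₀|Γ| = −20·log₁₀(0.451)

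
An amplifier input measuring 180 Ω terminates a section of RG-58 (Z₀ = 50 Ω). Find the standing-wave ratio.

Γ = (180 − 50)/(180 + 50) = 0.565
VSWR = (1 + 0.565)/(1 − 0.565)

VSWR ≈ 3.6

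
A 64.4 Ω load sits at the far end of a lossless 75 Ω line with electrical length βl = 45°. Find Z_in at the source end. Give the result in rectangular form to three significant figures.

tan(βl) = tan(45°) = 1
Z_in = Z_0·(Z_L + jZ_0·tanβl)/(Z_0 + jZ_L·tanβl)
     = 75·(64.4 + j75)/(75 + j64.4)

Z_in ≈ 74.1 + j11.3 Ω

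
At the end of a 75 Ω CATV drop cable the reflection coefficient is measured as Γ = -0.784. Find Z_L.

Z_L ≈ 9.08 Ω

Z_L = Z_0·(1 + Γ)/(1 − Γ) = 75·(0.216)/(1.78)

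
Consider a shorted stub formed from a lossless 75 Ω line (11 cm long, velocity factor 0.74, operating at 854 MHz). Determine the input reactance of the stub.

X_in ≈ -39.3 Ω (capacitive)

λ = v/f = 0.74·c / 854 MHz = 0.26 m
βl = 2π·l/λ = 2π × 0.423 = 152°
tan(βl) = -0.524
For a shorted stub, Z_in = jZ_0·tan(βl)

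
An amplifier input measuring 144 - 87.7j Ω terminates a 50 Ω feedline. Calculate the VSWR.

Γ = (Z_L − Z_0)/(Z_L + Z_0) = (94 − j87.7)/(194 − j87.7)
|Γ| = 129/213 = 0.604
VSWR = (1 + |Γ|)/(1 − |Γ|) = 1.6/0.396

VSWR ≈ 4.05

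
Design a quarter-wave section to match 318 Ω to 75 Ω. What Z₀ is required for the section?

Z_qwt ≈ 154 Ω

Z_qwt = √(Z_0·R_L) = √(75 × 318) = √23850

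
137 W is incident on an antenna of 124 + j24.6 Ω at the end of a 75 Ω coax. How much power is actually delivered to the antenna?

P_delivered ≈ 127 W

|Γ| = |(49 + j24.6)/(199 + j24.6)| = 0.273
|Γ|² = 0.0748
P_refl = |Γ|²·P_inc = 10.2 W, P_del = (1 − |Γ|²)·P_inc = 127 W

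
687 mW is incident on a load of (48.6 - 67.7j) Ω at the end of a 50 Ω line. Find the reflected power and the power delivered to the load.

P_reflected ≈ 220 mW; P_delivered ≈ 467 mW

|Γ| = |(-1.4 − j67.7)/(98.6 − j67.7)| = 0.566
|Γ|² = 0.321
P_refl = |Γ|²·P_inc = 220 mW, P_del = (1 − |Γ|²)·P_inc = 467 mW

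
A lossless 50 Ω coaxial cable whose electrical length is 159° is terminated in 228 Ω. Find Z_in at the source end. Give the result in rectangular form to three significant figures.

Z_in ≈ 64.4 + j93.5 Ω

tan(βl) = tan(159°) = -0.384
Z_in = Z_0·(Z_L + jZ_0·tanβl)/(Z_0 + jZ_L·tanβl)
     = 50·(228 − j19.2)/(50 − j87.5)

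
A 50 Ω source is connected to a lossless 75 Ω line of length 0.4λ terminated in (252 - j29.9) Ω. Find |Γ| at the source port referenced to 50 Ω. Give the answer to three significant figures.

βl = 2π × 0.4 = 144°
tan(βl) = -0.727
Z_in = Z_0·(Z_L + jZ_0·tanβl)/(Z_0 + jZ_L·tanβl) = 59.6 + j85.9 Ω
Γ_s = (Z_in − Z_s)/(Z_in + Z_s) = (9.56 + j85.9)/(110 + j85.9), |Γ_s| = 0.621

|Γ| ≈ 0.621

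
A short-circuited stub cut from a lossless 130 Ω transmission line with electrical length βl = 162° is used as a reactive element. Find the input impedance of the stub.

Z_in ≈ −j42.2 Ω

tan(βl) = -0.325
For a short-circuited stub, Z_in = jZ_0·tan(βl)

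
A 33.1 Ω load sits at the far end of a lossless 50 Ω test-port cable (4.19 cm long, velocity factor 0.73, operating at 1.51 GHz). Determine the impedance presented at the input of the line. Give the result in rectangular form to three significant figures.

Z_in ≈ 70.3 − j14 Ω

λ = v/f = 0.73·c / 1.51 GHz = 0.145 m
βl = 2π·l/λ = 2π × 0.289 = 104°
tan(βl) = tan(104°) = -4.01
Z_in = Z_0·(Z_L + jZ_0·tanβl)/(Z_0 + jZ_L·tanβl)
     = 50·(33.1 − j200)/(50 − j133)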